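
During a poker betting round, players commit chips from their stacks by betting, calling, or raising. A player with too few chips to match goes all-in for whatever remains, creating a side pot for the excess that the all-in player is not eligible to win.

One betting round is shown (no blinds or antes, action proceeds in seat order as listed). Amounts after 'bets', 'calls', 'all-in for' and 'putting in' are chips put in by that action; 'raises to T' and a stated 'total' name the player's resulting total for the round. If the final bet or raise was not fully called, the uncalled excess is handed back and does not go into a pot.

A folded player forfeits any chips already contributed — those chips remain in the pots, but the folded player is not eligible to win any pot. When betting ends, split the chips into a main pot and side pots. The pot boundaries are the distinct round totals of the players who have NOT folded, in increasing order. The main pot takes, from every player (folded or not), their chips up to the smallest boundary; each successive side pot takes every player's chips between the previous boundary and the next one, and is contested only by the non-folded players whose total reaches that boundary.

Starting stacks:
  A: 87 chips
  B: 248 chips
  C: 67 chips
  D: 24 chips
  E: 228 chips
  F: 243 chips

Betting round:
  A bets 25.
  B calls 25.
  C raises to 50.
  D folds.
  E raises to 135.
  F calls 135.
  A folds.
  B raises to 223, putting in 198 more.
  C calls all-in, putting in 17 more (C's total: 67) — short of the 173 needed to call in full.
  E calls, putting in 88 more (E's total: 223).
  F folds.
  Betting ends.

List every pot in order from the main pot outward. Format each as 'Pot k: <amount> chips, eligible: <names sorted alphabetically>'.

Contributions: A=25, B=223, C=67, E=223, F=135
Folded: A, D, F
Pot levels (distinct totals of non-folded players): 67, 223
Layer 1-67: A 25 + B 67 + C 67 + E 67 + F 67 = 293 chips; eligible B, C, E
Layer 68-223: B 156 + E 156 + F 68 = 380 chips; eligible B, E

Pot 1: 293 chips, eligible: B, C, E
Pot 2: 380 chips, eligible: B, E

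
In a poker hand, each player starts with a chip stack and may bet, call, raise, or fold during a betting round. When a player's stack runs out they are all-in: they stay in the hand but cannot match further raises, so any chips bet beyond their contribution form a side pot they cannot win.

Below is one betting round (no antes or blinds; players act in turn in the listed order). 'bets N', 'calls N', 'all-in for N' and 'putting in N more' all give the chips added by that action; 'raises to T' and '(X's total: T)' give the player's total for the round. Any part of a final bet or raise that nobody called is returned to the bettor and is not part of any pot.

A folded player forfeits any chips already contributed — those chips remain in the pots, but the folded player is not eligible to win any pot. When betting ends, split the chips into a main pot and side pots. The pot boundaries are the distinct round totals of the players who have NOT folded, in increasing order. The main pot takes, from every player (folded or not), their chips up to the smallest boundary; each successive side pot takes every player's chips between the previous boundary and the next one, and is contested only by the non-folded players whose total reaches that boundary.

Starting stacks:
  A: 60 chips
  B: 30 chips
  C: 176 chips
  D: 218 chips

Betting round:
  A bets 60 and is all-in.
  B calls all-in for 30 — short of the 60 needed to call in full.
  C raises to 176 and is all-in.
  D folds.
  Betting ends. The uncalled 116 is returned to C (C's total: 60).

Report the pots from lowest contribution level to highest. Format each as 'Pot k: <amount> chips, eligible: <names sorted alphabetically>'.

Pot 1: 90 chips, eligible: A, B, C
Pot 2: 60 chips, eligible: A, C

Derivation:
Contributions (after 116 returned to C): A=60, B=30, C=60
Folded: D
Pot levels (distinct totals of non-folded players): 30, 60
Layer 1-30: 30 each from A, B, C = 30*3 = 90 chips; eligible A, B, C
Layer 31-60: 30 each from A, C = 30*2 = 60 chips; eligible A, C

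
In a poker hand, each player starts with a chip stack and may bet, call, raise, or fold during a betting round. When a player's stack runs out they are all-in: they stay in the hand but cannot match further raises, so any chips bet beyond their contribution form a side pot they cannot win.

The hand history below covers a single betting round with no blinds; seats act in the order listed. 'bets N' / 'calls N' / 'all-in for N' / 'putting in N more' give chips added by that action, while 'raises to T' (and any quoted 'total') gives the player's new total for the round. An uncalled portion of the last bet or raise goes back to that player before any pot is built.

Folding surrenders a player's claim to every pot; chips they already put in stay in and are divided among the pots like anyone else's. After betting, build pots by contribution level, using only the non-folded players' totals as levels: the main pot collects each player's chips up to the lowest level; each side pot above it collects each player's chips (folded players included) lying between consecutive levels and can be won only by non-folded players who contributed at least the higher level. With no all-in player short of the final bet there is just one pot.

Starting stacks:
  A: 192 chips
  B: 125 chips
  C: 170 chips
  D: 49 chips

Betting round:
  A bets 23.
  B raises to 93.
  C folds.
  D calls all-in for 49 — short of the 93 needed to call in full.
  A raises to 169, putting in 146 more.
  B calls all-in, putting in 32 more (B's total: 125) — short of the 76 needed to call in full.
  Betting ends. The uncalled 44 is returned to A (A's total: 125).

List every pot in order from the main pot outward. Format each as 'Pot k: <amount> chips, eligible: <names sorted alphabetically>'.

Pot 1: 147 chips, eligible: A, B, D
Pot 2: 152 chips, eligible: A, B

Derivation:
Contributions (after 44 returned to A): A=125, B=125, D=49
Folded: C
Pot levels (distinct totals of non-folded players): 49, 125
Layer 1-49: 49 each from A, B, D = 49*3 = 147 chips; eligible A, B, D
Layer 50-125: 76 each from A, B = 76*2 = 152 chips; eligible A, B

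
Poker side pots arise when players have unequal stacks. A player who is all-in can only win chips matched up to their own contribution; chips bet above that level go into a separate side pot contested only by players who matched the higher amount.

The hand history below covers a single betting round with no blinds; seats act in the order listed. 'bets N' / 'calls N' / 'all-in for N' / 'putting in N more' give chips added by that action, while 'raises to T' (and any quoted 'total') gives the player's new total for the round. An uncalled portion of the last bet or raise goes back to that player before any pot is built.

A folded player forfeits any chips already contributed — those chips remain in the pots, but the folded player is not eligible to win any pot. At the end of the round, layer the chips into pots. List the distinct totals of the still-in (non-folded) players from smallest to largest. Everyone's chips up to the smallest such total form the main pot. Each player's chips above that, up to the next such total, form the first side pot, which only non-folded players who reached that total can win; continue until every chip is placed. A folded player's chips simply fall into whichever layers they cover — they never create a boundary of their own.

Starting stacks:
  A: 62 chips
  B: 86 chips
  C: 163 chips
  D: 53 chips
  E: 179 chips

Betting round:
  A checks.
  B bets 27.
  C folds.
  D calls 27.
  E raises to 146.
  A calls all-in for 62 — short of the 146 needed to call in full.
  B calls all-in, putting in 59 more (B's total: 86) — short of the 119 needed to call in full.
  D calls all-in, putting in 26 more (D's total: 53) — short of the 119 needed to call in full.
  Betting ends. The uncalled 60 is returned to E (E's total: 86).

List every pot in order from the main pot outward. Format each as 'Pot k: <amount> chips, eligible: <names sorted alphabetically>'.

Contributions (after 60 returned to E): A=62, B=86, D=53, E=86
Folded: C
Pot levels (distinct totals of non-folded players): 53, 62, 86
Layer 1-53: 53 each from A, B, D, E = 53*4 = 212 chips; eligible A, B, D, E
Layer 54-62: 9 each from A, B, E = 9*3 = 27 chips; eligible A, B, E
Layer 63-86: 24 each from B, E = 24*2 = 48 chips; eligible B, E

Pot 1: 212 chips, eligible: A, B, D, E
Pot 2: 27 chips, eligible: A, B, E
Pot 3: 48 chips, eligible: B, E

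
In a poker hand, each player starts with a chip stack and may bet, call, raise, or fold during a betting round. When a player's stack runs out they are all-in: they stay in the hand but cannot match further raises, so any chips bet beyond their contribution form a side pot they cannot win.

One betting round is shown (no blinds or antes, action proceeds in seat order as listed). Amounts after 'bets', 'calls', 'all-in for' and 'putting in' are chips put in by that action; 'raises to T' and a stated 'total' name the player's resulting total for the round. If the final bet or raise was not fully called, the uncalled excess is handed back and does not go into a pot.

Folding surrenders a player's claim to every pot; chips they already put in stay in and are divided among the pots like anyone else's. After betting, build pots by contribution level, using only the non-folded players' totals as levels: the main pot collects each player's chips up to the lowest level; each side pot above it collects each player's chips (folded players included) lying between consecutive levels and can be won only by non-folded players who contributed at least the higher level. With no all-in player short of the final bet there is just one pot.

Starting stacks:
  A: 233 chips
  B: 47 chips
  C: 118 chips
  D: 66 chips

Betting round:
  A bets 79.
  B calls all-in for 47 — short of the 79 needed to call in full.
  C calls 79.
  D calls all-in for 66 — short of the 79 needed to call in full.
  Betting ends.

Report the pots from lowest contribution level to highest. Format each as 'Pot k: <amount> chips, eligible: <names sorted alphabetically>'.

Contributions: A=79, B=47, C=79, D=66
Pot levels (distinct totals of non-folded players): 47, 66, 79
Layer 1-47: 47 each from A, B, C, D = 47*4 = 188 chips; eligible A, B, C, D
Layer 48-66: 19 each from A, C, D = 19*3 = 57 chips; eligible A, C, D
Layer 67-79: 13 each from A, C = 13*2 = 26 chips; eligible A, C

Pot 1: 188 chips, eligible: A, B, C, D
Pot 2: 57 chips, eligible: A, C, D
Pot 3: 26 chips, eligible: A, C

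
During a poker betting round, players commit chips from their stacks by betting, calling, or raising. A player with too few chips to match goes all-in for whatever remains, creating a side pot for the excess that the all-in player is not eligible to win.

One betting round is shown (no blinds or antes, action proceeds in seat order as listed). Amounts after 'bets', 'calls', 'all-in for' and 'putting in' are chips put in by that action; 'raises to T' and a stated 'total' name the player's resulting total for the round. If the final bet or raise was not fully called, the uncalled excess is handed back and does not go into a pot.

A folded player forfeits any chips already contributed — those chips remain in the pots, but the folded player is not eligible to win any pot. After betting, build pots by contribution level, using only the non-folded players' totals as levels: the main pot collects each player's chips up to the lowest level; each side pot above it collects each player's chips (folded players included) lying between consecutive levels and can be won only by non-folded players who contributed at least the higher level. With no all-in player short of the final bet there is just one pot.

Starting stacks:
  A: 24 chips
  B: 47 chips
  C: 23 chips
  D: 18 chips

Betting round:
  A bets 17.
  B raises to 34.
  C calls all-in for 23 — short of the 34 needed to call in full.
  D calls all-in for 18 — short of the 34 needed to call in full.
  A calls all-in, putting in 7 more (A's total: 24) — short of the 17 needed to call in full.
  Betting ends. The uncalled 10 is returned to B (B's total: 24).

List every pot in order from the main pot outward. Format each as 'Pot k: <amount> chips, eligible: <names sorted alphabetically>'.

Contributions (after 10 returned to B): A=24, B=24, C=23, D=18
Pot levels (distinct totals of non-folded players): 18, 23, 24
Layer 1-18: 18 each from A, B, C, D = 18*4 = 72 chips; eligible A, B, C, D
Layer 19-23: 5 each from A, B, C = 5*3 = 15 chips; eligible A, B, C
Layer 24-24: 1 each from A, B = 1*2 = 2 chips; eligible A, B

Pot 1: 72 chips, eligible: A, B, C, D
Pot 2: 15 chips, eligible: A, B, C
Pot 3: 2 chips, eligible: A, B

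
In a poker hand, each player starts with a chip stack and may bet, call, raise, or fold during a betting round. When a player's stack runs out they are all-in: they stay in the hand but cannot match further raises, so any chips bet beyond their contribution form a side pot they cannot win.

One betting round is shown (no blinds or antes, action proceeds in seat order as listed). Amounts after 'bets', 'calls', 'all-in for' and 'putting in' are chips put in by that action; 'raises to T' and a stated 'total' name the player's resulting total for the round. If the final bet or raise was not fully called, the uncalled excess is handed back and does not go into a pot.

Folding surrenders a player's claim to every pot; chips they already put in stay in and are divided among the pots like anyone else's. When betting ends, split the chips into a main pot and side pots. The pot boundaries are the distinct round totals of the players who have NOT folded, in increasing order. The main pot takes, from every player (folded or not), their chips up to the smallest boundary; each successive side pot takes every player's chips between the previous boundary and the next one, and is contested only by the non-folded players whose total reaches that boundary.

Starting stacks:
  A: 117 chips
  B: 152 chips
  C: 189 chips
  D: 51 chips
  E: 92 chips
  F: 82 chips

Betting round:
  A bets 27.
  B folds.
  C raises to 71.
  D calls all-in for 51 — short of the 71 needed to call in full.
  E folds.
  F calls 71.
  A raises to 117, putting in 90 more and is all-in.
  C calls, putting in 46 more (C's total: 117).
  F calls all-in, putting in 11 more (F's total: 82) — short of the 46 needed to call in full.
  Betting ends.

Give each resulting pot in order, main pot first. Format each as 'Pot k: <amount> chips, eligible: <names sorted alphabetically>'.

Contributions: A=117, C=117, D=51, F=82
Folded: B, E
Pot levels (distinct totals of non-folded players): 51, 82, 117
Layer 1-51: 51 each from A, C, D, F = 51*4 = 204 chips; eligible A, C, D, F
Layer 52-82: 31 each from A, C, F = 31*3 = 93 chips; eligible A, C, F
Layer 83-117: 35 each from A, C = 35*2 = 70 chips; eligible A, C

Pot 1: 204 chips, eligible: A, C, D, F
Pot 2: 93 chips, eligible: A, C, F
Pot 3: 70 chips, eligible: A, C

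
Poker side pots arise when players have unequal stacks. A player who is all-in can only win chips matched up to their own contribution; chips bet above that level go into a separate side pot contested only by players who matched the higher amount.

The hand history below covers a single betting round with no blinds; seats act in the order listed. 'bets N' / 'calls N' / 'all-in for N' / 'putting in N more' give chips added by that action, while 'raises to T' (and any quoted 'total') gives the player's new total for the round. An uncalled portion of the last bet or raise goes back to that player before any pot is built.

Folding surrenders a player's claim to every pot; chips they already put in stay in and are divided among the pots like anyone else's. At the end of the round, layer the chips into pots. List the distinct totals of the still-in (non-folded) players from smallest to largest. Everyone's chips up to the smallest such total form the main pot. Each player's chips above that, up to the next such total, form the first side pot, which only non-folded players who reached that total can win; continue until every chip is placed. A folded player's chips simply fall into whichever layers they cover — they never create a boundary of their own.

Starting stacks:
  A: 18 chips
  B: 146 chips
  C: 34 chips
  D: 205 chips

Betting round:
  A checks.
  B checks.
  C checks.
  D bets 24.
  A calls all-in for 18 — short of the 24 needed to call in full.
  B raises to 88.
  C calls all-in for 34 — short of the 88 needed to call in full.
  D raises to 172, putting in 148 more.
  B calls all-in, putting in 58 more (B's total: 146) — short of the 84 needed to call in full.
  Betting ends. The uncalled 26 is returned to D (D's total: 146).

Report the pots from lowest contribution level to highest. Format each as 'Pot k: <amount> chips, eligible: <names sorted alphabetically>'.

Contributions (after 26 returned to D): A=18, B=146, C=34, D=146
Pot levels (distinct totals of non-folded players): 18, 34, 146
Layer 1-18: 18 each from A, B, C, D = 18*4 = 72 chips; eligible A, B, C, D
Layer 19-34: 16 each from B, C, D = 16*3 = 48 chips; eligible B, C, D
Layer 35-146: 112 each from B, D = 112*2 = 224 chips; eligible B, D

Pot 1: 72 chips, eligible: A, B, C, D
Pot 2: 48 chips, eligible: B, C, D
Pot 3: 224 chips, eligible: B, D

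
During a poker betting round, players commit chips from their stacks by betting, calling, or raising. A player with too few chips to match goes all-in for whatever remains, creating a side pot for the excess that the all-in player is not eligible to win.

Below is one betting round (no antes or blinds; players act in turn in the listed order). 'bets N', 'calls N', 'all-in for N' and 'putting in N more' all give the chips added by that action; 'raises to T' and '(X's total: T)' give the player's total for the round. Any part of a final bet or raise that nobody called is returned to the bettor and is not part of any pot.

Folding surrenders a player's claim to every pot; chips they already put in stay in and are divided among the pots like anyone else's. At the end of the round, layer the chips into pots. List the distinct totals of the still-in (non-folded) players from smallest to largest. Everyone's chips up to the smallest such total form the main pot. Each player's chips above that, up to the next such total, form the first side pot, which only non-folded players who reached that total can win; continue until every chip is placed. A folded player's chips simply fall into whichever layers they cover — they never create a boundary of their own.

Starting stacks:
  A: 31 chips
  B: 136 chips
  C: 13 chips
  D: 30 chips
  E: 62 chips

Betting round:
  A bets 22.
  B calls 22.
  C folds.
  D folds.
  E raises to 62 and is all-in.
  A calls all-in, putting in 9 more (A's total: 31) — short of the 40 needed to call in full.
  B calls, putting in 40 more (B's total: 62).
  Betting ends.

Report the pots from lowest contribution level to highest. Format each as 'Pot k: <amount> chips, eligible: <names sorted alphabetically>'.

Pot 1: 93 chips, eligible: A, B, E
Pot 2: 62 chips, eligible: B, E

Derivation:
Contributions: A=31, B=62, E=62
Folded: C, D
Pot levels (distinct totals of non-folded players): 31, 62
Layer 1-31: 31 each from A, B, E = 31*3 = 93 chips; eligible A, B, E
Layer 32-62: 31 each from B, E = 31*2 = 62 chips; eligible B, E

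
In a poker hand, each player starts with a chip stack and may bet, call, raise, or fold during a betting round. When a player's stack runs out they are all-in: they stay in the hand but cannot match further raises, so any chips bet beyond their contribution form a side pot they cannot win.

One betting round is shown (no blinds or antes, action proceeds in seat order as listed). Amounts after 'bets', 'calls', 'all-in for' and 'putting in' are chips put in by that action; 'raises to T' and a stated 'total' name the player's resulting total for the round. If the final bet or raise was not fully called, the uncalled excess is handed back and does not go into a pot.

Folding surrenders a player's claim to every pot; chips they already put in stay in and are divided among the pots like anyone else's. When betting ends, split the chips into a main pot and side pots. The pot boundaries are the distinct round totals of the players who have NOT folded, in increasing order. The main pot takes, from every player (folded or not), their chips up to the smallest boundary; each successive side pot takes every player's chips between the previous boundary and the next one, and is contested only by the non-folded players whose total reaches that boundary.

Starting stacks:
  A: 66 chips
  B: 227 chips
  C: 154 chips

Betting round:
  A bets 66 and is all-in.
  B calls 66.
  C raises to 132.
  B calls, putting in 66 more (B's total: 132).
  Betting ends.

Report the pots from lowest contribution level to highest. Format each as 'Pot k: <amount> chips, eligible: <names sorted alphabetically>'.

Pot 1: 198 chips, eligible: A, B, C
Pot 2: 132 chips, eligible: B, C

Derivation:
Contributions: A=66, B=132, C=132
Pot levels (distinct totals of non-folded players): 66, 132
Layer 1-66: 66 each from A, B, C = 66*3 = 198 chips; eligible A, B, C
Layer 67-132: 66 each from B, C = 66*2 = 132 chips; eligible B, C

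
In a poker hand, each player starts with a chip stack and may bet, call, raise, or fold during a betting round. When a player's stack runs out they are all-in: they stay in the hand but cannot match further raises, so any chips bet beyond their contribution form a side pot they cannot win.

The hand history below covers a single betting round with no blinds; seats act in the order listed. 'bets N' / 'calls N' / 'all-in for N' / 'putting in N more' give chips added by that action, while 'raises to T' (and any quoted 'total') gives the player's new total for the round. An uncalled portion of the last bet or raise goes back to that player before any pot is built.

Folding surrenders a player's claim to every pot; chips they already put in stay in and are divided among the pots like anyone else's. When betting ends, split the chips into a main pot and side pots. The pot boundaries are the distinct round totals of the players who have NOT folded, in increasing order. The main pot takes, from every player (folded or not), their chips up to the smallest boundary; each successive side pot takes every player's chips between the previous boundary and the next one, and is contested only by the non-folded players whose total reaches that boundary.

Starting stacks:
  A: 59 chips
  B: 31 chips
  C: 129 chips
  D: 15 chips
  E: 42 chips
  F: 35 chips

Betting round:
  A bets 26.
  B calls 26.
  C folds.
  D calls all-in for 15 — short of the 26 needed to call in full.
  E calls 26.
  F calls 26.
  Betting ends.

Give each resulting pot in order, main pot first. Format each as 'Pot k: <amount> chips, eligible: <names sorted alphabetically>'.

Contributions: A=26, B=26, D=15, E=26, F=26
Folded: C
Pot levels (distinct totals of non-folded players): 15, 26
Layer 1-15: 15 each from A, B, D, E, F = 15*5 = 75 chips; eligible A, B, D, E, F
Layer 16-26: 11 each from A, B, E, F = 11*4 = 44 chips; eligible A, B, E, F

Pot 1: 75 chips, eligible: A, B, D, E, F
Pot 2: 44 chips, eligible: A, B, E, F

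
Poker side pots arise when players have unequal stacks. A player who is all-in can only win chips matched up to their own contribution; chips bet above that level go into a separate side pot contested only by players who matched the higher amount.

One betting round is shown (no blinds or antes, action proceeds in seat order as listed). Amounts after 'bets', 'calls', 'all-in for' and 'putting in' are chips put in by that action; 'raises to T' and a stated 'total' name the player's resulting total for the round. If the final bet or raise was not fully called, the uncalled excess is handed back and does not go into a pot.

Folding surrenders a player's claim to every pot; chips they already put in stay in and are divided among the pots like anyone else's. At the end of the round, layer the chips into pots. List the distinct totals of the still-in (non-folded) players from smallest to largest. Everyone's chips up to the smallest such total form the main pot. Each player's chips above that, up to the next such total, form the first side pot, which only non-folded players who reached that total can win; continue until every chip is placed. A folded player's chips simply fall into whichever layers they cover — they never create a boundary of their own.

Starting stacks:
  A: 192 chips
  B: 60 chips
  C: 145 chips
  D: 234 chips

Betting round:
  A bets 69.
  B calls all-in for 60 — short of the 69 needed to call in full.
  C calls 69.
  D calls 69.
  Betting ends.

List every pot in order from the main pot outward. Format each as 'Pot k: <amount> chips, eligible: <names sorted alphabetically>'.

Contributions: A=69, B=60, C=69, D=69
Pot levels (distinct totals of non-folded players): 60, 69
Layer 1-60: 60 each from A, B, C, D = 60*4 = 240 chips; eligible A, B, C, D
Layer 61-69: 9 each from A, C, D = 9*3 = 27 chips; eligible A, C, D

Pot 1: 240 chips, eligible: A, B, C, D
Pot 2: 27 chips, eligible: A, C, D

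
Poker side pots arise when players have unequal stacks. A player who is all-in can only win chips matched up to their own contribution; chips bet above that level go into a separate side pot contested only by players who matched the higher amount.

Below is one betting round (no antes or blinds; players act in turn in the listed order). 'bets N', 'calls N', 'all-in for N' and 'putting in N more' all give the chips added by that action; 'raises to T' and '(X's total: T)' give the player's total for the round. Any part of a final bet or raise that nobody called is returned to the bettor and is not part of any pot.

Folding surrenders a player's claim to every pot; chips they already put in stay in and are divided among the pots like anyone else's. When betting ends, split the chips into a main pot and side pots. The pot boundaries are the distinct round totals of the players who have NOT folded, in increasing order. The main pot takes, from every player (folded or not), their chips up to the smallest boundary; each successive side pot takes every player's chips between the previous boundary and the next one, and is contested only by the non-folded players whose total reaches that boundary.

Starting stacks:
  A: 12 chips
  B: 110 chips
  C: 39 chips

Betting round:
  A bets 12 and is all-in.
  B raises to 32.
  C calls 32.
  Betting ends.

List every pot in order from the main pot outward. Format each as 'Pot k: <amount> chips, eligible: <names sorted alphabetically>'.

Contributions: A=12, B=32, C=32
Pot levels (distinct totals of non-folded players): 12, 32
Layer 1-12: 12 each from A, B, C = 12*3 = 36 chips; eligible A, B, C
Layer 13-32: 20 each from B, C = 20*2 = 40 chips; eligible B, C

Pot 1: 36 chips, eligible: A, B, C
Pot 2: 40 chips, eligible: B, C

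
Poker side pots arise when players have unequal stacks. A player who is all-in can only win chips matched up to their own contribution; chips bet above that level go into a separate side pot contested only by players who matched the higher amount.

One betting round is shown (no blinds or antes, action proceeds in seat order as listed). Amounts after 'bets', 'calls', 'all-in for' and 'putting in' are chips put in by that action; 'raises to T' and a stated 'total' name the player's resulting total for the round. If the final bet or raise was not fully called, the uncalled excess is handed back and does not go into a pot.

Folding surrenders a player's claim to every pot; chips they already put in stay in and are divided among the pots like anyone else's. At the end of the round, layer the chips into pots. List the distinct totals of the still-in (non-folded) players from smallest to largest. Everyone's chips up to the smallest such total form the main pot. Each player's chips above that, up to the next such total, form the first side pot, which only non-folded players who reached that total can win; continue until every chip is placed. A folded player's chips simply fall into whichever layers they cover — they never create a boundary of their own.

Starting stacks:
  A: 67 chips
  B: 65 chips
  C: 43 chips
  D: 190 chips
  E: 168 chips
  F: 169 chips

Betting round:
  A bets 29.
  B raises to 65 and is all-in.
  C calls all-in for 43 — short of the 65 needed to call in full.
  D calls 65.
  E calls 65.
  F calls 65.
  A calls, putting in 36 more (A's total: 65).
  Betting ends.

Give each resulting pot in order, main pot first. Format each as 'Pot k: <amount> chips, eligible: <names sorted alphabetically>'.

Pot 1: 258 chips, eligible: A, B, C, D, E, F
Pot 2: 110 chips, eligible: A, B, D, E, F

Derivation:
Contributions: A=65, B=65, C=43, D=65, E=65, F=65
Pot levels (distinct totals of non-folded players): 43, 65
Layer 1-43: 43 each from A, B, C, D, E, F = 43*6 = 258 chips; eligible A, B, C, D, E, F
Layer 44-65: 22 each from A, B, D, E, F = 22*5 = 110 chips; eligible A, B, D, E, F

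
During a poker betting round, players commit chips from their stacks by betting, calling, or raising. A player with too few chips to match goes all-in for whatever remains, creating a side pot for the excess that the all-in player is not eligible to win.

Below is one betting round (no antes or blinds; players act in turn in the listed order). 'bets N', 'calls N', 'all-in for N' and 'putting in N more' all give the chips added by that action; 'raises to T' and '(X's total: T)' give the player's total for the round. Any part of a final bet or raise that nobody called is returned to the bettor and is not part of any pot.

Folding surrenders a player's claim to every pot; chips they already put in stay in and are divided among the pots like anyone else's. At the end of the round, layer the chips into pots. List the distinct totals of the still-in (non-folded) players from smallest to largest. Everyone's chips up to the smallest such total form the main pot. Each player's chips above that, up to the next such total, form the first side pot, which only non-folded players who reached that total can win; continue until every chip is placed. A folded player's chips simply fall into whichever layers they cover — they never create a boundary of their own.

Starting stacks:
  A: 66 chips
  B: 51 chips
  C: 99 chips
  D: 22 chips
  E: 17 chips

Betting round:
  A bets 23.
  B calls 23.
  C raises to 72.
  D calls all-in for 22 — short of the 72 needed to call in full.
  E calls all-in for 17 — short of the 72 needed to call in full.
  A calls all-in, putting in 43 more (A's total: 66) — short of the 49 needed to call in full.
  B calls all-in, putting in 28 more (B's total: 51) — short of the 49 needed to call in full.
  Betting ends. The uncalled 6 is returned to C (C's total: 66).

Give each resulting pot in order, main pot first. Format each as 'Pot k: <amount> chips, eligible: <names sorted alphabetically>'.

Contributions (after 6 returned to C): A=66, B=51, C=66, D=22, E=17
Pot levels (distinct totals of non-folded players): 17, 22, 51, 66
Layer 1-17: 17 each from A, B, C, D, E = 17*5 = 85 chips; eligible A, B, C, D, E
Layer 18-22: 5 each from A, B, C, D = 5*4 = 20 chips; eligible A, B, C, D
Layer 23-51: 29 each from A, B, C = 29*3 = 87 chips; eligible A, B, C
Layer 52-66: 15 each from A, C = 15*2 = 30 chips; eligible A, C

Pot 1: 85 chips, eligible: A, B, C, D, E
Pot 2: 20 chips, eligible: A, B, C, D
Pot 3: 87 chips, eligible: A, B, C
Pot 4: 30 chips, eligible: A, C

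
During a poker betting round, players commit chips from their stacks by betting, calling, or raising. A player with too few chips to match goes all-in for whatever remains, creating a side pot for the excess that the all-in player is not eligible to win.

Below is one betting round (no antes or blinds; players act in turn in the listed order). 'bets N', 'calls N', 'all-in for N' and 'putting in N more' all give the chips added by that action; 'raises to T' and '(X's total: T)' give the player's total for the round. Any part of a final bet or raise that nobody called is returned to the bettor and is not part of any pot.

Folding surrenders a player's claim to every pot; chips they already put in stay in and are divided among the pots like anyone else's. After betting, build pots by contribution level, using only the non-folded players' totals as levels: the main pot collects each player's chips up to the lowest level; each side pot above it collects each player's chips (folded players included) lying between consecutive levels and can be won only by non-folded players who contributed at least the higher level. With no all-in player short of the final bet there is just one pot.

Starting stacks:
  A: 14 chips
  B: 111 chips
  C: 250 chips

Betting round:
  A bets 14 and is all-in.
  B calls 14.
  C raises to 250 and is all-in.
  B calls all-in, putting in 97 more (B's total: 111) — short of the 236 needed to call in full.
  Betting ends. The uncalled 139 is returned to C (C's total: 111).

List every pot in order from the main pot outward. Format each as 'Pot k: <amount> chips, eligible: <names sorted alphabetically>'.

Contributions (after 139 returned to C): A=14, B=111, C=111
Pot levels (distinct totals of non-folded players): 14, 111
Layer 1-14: 14 each from A, B, C = 14*3 = 42 chips; eligible A, B, C
Layer 15-111: 97 each from B, C = 97*2 = 194 chips; eligible B, C

Pot 1: 42 chips, eligible: A, B, C
Pot 2: 194 chips, eligible: B, C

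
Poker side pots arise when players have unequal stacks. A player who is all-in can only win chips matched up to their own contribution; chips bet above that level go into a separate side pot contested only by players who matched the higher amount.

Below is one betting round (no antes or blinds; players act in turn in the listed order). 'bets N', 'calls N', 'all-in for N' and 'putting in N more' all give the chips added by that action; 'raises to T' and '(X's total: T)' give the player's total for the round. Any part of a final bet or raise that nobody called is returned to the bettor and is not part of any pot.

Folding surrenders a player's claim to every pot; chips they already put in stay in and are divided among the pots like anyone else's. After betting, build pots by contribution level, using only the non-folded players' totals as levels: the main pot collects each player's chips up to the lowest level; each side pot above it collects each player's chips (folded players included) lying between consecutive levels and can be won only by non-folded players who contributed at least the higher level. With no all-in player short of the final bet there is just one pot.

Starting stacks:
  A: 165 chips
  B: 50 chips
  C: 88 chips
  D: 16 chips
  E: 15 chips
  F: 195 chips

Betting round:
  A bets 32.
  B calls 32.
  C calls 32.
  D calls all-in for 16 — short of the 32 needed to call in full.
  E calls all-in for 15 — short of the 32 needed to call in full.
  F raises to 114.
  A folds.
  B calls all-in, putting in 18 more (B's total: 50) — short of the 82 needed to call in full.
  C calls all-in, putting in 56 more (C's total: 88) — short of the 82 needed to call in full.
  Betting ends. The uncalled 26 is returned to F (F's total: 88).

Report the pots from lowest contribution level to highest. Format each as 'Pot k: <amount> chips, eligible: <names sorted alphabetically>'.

Pot 1: 90 chips, eligible: B, C, D, E, F
Pot 2: 5 chips, eligible: B, C, D, F
Pot 3: 118 chips, eligible: B, C, F
Pot 4: 76 chips, eligible: C, F

Derivation:
Contributions (after 26 returned to F): A=32, B=50, C=88, D=16, E=15, F=88
Folded: A
Pot levels (distinct totals of non-folded players): 15, 16, 50, 88
Layer 1-15: 15 each from A, B, C, D, E, F = 15*6 = 90 chips; eligible B, C, D, E, F
Layer 16-16: 1 each from A, B, C, D, F = 1*5 = 5 chips; eligible B, C, D, F
Layer 17-50: A 16 + B 34 + C 34 + F 34 = 118 chips; eligible B, C, F
Layer 51-88: 38 each from C, F = 38*2 = 76 chips; eligible C, F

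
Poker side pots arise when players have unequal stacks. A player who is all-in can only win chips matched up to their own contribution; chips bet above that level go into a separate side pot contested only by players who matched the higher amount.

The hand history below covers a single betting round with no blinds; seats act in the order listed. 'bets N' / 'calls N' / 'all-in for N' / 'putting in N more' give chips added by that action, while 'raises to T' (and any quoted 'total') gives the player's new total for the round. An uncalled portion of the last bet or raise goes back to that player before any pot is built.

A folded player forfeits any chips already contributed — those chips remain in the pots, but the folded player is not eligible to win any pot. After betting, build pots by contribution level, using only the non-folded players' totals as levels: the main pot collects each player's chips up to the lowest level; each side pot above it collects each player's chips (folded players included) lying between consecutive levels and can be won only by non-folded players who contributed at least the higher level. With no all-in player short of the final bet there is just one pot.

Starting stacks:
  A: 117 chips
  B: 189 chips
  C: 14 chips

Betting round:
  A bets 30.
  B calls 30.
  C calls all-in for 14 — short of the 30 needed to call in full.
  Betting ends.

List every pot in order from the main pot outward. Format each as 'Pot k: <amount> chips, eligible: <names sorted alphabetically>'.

Contributions: A=30, B=30, C=14
Pot levels (distinct totals of non-folded players): 14, 30
Layer 1-14: 14 each from A, B, C = 14*3 = 42 chips; eligible A, B, C
Layer 15-30: 16 each from A, B = 16*2 = 32 chips; eligible A, B

Pot 1: 42 chips, eligible: A, B, C
Pot 2: 32 chips, eligible: A, B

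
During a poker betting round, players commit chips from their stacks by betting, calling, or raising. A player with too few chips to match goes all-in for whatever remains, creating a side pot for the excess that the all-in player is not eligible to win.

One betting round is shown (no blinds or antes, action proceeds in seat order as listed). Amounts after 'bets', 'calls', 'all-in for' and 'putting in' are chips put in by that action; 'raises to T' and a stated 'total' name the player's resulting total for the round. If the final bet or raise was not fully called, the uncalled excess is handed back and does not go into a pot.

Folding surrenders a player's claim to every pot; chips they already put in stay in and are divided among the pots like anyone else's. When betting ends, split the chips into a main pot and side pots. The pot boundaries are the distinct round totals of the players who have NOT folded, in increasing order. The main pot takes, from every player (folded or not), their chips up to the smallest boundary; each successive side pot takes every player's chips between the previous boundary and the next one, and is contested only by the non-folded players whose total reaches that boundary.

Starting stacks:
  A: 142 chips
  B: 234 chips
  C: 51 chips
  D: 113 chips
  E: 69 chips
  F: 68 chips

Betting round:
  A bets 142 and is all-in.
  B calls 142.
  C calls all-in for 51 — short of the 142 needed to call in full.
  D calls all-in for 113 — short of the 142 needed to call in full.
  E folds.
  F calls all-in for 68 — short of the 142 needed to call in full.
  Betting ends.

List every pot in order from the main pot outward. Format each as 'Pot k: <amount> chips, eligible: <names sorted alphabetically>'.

Contributions: A=142, B=142, C=51, D=113, F=68
Folded: E
Pot levels (distinct totals of non-folded players): 51, 68, 113, 142
Layer 1-51: 51 each from A, B, C, D, F = 51*5 = 255 chips; eligible A, B, C, D, F
Layer 52-68: 17 each from A, B, D, F = 17*4 = 68 chips; eligible A, B, D, F
Layer 69-113: 45 each from A, B, D = 45*3 = 135 chips; eligible A, B, D
Layer 114-142: 29 each from A, B = 29*2 = 58 chips; eligible A, B

Pot 1: 255 chips, eligible: A, B, C, D, F
Pot 2: 68 chips, eligible: A, B, D, F
Pot 3: 135 chips, eligible: A, B, D
Pot 4: 58 chips, eligible: A, B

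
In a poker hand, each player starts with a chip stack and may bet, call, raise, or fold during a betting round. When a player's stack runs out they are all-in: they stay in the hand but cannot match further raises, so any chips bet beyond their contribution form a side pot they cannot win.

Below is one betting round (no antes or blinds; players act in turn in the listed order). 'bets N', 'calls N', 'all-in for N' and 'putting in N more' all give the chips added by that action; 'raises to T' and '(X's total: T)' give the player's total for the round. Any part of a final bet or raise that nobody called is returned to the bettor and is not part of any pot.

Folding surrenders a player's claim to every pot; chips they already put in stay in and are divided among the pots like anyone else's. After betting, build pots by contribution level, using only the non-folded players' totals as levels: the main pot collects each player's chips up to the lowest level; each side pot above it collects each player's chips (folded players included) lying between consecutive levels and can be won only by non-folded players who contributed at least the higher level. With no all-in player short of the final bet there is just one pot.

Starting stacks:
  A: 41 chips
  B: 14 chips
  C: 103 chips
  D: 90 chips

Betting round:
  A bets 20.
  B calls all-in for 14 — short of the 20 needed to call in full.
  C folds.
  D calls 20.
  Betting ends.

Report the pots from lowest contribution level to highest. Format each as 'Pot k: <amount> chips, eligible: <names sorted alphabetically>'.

Pot 1: 42 chips, eligible: A, B, D
Pot 2: 12 chips, eligible: A, D

Derivation:
Contributions: A=20, B=14, D=20
Folded: C
Pot levels (distinct totals of non-folded players): 14, 20
Layer 1-14: 14 each from A, B, D = 14*3 = 42 chips; eligible A, B, D
Layer 15-20: 6 each from A, D = 6*2 = 12 chips; eligible A, D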